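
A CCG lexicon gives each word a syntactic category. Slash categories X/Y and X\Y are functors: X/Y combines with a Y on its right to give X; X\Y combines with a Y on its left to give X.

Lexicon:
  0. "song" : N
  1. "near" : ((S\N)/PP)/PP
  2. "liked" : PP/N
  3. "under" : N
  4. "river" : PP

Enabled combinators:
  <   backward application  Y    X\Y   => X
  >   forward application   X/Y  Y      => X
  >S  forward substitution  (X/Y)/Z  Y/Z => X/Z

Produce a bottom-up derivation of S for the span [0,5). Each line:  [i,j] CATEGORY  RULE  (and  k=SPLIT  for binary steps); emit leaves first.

[0,1] N  lex  "song"
[1,2] ((S\N)/PP)/PP  lex  "near"
[2,3] PP/N  lex  "liked"
[3,4] N  lex  "under"
[2,4] PP  >  k=3
[1,4] (S\N)/PP  >  k=2
[4,5] PP  lex  "river"
[1,5] S\N  >  k=4
[0,5] S  <  k=1

[0,5] S   <
  [0,1] "song" : N
  [1,5] S\N   >
    [1,4] (S\N)/PP   >
      [1,2] "near" : ((S\N)/PP)/PP
      [2,4] PP   >
        [2,3] "liked" : PP/N
        [3,4] "under" : N
    [4,5] "river" : PP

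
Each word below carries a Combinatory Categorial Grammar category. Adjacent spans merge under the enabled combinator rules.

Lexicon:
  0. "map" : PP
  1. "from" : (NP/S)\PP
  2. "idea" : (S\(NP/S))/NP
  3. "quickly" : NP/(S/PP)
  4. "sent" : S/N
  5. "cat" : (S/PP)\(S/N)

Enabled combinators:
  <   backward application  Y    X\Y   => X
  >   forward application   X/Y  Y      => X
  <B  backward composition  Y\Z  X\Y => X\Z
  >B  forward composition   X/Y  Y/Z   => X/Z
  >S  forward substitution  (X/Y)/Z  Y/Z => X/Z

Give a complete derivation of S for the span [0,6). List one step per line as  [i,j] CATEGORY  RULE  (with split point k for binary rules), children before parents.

[0,6] S   <
  [0,2] NP/S   <
    [0,1] "map" : PP
    [1,2] "from" : (NP/S)\PP
  [2,6] S\(NP/S)   >
    [2,3] "idea" : (S\(NP/S))/NP
    [3,6] NP   >
      [3,4] "quickly" : NP/(S/PP)
      [4,6] S/PP   <
        [4,5] "sent" : S/N
        [5,6] "cat" : (S/PP)\(S/N)

[0,1] PP  lex  "map"
[1,2] (NP/S)\PP  lex  "from"
[0,2] NP/S  <  k=1
[2,3] (S\(NP/S))/NP  lex  "idea"
[3,4] NP/(S/PP)  lex  "quickly"
[4,5] S/N  lex  "sent"
[5,6] (S/PP)\(S/N)  lex  "cat"
[4,6] S/PP  <  k=5
[3,6] NP  >  k=4
[2,6] S\(NP/S)  >  k=3
[0,6] S  <  k=2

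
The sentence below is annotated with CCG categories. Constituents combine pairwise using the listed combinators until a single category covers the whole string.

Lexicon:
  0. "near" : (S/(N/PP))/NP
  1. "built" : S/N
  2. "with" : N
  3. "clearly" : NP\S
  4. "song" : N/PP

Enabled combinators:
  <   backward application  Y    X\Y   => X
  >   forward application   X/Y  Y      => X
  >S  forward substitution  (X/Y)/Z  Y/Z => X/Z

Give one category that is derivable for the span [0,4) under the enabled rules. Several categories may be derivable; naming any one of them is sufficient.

S/(N/PP)

[0,5] S   >
  [0,4] S/(N/PP)   >
    [0,1] "near" : (S/(N/PP))/NP
    [1,4] NP   <
      [1,3] S   >
        [1,2] "built" : S/N
        [2,3] "with" : N
      [3,4] "clearly" : NP\S
  [4,5] "song" : N/PP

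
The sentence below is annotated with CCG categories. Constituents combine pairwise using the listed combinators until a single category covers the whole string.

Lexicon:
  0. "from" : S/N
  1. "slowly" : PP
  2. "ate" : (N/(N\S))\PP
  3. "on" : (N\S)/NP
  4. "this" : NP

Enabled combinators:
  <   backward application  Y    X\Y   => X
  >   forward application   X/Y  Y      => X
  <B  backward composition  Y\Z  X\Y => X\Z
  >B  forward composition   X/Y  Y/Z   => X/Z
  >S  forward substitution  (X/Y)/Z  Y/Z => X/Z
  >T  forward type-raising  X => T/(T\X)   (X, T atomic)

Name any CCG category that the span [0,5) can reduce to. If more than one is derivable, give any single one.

[0,5] S   >
  [0,1] "from" : S/N
  [1,5] N   >
    [1,3] N/(N\S)   <
      [1,2] "slowly" : PP
      [2,3] "ate" : (N/(N\S))\PP
    [3,5] N\S   >
      [3,4] "on" : (N\S)/NP
      [4,5] "this" : NP

S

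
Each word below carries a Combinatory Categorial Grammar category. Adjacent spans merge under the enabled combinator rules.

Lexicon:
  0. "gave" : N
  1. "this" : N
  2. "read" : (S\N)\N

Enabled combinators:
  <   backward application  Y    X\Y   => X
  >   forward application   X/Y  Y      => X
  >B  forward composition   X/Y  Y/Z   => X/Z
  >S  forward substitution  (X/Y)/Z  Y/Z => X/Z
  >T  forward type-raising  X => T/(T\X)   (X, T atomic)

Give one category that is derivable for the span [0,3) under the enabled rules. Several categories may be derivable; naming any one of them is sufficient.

S

[0,3] S   <
  [0,1] "gave" : N
  [1,3] S\N   <
    [1,2] "this" : N
    [2,3] "read" : (S\N)\N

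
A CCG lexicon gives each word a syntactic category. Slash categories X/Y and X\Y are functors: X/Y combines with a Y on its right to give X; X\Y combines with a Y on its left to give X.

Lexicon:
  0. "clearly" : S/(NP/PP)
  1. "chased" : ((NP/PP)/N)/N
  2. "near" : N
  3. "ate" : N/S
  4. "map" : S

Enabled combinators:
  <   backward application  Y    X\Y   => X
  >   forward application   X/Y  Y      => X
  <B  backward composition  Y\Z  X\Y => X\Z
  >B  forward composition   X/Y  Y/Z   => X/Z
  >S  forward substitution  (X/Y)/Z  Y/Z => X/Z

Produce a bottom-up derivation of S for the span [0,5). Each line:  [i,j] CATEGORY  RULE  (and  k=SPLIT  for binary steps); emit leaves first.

[0,1] S/(NP/PP)  lex  "clearly"
[1,2] ((NP/PP)/N)/N  lex  "chased"
[2,3] N  lex  "near"
[1,3] (NP/PP)/N  >  k=2
[0,3] S/N  >B  k=1
[3,4] N/S  lex  "ate"
[4,5] S  lex  "map"
[3,5] N  >  k=4
[0,5] S  >  k=3

[0,5] S   >
  [0,3] S/N   >B
    [0,1] "clearly" : S/(NP/PP)
    [1,3] (NP/PP)/N   >
      [1,2] "chased" : ((NP/PP)/N)/N
      [2,3] "near" : N
  [3,5] N   >
    [3,4] "ate" : N/S
    [4,5] "map" : S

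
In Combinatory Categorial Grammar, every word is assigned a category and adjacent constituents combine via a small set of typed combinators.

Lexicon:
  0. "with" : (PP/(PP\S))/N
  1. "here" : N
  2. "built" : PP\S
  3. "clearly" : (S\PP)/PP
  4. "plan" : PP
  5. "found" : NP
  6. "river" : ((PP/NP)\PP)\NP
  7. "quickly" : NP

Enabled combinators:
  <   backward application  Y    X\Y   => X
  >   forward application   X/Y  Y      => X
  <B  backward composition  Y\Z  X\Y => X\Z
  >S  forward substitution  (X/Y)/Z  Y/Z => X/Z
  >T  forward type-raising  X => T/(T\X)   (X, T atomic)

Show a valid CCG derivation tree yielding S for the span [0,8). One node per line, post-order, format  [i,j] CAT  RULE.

[0,1] (PP/(PP\S))/N  lex  "with"
[1,2] N  lex  "here"
[0,2] PP/(PP\S)  >  k=1
[2,3] PP\S  lex  "built"
[0,3] PP  >  k=2
[3,4] (S\PP)/PP  lex  "clearly"
[4,5] PP  lex  "plan"
[5,6] NP  lex  "found"
[6,7] ((PP/NP)\PP)\NP  lex  "river"
[5,7] (PP/NP)\PP  <  k=6
[4,7] PP/NP  <  k=5
[7,8] NP  lex  "quickly"
[4,8] PP  >  k=7
[3,8] S\PP  >  k=4
[0,8] S  <  k=3

[0,8] S   <
  [0,3] PP   >
    [0,2] PP/(PP\S)   >
      [0,1] "with" : (PP/(PP\S))/N
      [1,2] "here" : N
    [2,3] "built" : PP\S
  [3,8] S\PP   >
    [3,4] "clearly" : (S\PP)/PP
    [4,8] PP   >
      [4,7] PP/NP   <
        [4,5] "plan" : PP
        [5,7] (PP/NP)\PP   <
          [5,6] "found" : NP
          [6,7] "river" : ((PP/NP)\PP)\NP
      [7,8] "quickly" : NP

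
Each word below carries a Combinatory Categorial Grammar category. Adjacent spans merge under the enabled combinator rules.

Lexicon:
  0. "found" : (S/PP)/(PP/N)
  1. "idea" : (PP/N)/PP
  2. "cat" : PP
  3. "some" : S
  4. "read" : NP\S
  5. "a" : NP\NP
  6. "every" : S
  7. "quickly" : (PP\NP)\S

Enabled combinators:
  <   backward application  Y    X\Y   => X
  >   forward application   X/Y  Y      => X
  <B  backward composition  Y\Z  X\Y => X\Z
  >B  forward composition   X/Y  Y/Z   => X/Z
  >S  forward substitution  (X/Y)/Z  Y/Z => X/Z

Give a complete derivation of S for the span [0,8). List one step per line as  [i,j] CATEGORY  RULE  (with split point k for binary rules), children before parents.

[0,1] (S/PP)/(PP/N)  lex  "found"
[1,2] (PP/N)/PP  lex  "idea"
[2,3] PP  lex  "cat"
[1,3] PP/N  >  k=2
[0,3] S/PP  >  k=1
[3,4] S  lex  "some"
[4,5] NP\S  lex  "read"
[3,5] NP  <  k=4
[5,6] NP\NP  lex  "a"
[6,7] S  lex  "every"
[7,8] (PP\NP)\S  lex  "quickly"
[6,8] PP\NP  <  k=7
[5,8] PP\NP  <B  k=6
[3,8] PP  <  k=5
[0,8] S  >  k=3

[0,8] S   >
  [0,3] S/PP   >
    [0,1] "found" : (S/PP)/(PP/N)
    [1,3] PP/N   >
      [1,2] "idea" : (PP/N)/PP
      [2,3] "cat" : PP
  [3,8] PP   <
    [3,5] NP   <
      [3,4] "some" : S
      [4,5] "read" : NP\S
    [5,8] PP\NP   <B
      [5,6] "a" : NP\NP
      [6,8] PP\NP   <
        [6,7] "every" : S
        [7,8] "quickly" : (PP\NP)\S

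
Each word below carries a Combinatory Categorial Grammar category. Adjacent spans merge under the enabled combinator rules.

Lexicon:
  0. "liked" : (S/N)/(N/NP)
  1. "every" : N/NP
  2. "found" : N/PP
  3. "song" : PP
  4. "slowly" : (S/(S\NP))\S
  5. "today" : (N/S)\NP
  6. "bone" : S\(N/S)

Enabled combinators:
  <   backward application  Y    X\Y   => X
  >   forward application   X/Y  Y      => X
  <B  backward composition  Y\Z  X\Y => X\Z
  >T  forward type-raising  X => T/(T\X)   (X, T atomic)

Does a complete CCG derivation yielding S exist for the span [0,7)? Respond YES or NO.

YES

[0,7] S   >
  [0,5] S/(S\NP)   <
    [0,4] S   >
      [0,2] S/N   >
        [0,1] "liked" : (S/N)/(N/NP)
        [1,2] "every" : N/NP
      [2,4] N   >
        [2,3] "found" : N/PP
        [3,4] "song" : PP
    [4,5] "slowly" : (S/(S\NP))\S
  [5,7] S\NP   <B
    [5,6] "today" : (N/S)\NP
    [6,7] "bone" : S\(N/S)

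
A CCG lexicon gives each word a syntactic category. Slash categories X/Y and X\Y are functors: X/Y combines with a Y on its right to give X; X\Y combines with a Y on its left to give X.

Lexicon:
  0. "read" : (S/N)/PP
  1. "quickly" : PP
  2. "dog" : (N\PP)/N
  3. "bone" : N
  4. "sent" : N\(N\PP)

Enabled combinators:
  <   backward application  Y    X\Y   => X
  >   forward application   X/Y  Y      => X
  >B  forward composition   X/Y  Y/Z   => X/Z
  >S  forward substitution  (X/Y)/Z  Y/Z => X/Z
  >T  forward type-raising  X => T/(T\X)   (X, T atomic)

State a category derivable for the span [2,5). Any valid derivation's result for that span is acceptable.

N

[0,5] S   >
  [0,2] S/N   >
    [0,1] "read" : (S/N)/PP
    [1,2] "quickly" : PP
  [2,5] N   <
    [2,4] N\PP   >
      [2,3] "dog" : (N\PP)/N
      [3,4] "bone" : N
    [4,5] "sent" : N\(N\PP)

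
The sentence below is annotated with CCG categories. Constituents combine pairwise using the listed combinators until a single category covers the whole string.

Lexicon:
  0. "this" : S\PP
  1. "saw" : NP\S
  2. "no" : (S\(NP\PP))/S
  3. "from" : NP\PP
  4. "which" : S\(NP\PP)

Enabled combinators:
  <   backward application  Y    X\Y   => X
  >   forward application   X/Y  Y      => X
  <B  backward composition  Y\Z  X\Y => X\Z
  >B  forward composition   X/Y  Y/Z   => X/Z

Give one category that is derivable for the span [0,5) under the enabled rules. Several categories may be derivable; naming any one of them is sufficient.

[0,5] S   <
  [0,2] NP\PP   <B
    [0,1] "this" : S\PP
    [1,2] "saw" : NP\S
  [2,5] S\(NP\PP)   >
    [2,3] "no" : (S\(NP\PP))/S
    [3,5] S   <
      [3,4] "from" : NP\PP
      [4,5] "which" : S\(NP\PP)

S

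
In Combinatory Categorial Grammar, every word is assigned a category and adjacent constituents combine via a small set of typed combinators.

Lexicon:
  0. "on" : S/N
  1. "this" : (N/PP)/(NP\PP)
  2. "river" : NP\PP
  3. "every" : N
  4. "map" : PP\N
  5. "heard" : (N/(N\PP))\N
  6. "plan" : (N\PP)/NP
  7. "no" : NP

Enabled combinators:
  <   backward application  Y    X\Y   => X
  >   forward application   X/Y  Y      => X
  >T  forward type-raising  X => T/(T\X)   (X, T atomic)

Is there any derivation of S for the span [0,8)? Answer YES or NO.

YES

[0,8] S   >
  [0,1] "on" : S/N
  [1,8] N   >
    [1,6] N/(N\PP)   <
      [1,5] N   >
        [1,3] N/PP   >
          [1,2] "this" : (N/PP)/(NP\PP)
          [2,3] "river" : NP\PP
        [3,5] PP   <
          [3,4] "every" : N
          [4,5] "map" : PP\N
      [5,6] "heard" : (N/(N\PP))\N
    [6,8] N\PP   >
      [6,7] "plan" : (N\PP)/NP
      [7,8] "no" : NP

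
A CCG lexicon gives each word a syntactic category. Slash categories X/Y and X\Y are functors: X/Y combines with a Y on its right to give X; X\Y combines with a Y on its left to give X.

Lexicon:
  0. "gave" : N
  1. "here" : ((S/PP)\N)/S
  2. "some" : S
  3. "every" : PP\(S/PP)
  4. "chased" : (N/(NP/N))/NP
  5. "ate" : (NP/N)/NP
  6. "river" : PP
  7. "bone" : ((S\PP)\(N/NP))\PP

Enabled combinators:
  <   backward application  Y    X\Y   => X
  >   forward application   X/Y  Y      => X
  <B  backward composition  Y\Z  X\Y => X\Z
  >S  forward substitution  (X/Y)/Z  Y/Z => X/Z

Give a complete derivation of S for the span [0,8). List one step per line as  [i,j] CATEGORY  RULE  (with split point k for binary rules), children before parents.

[0,1] N  lex  "gave"
[1,2] ((S/PP)\N)/S  lex  "here"
[2,3] S  lex  "some"
[1,3] (S/PP)\N  >  k=2
[3,4] PP\(S/PP)  lex  "every"
[1,4] PP\N  <B  k=3
[0,4] PP  <  k=1
[4,5] (N/(NP/N))/NP  lex  "chased"
[5,6] (NP/N)/NP  lex  "ate"
[4,6] N/NP  >S  k=5
[6,7] PP  lex  "river"
[7,8] ((S\PP)\(N/NP))\PP  lex  "bone"
[6,8] (S\PP)\(N/NP)  <  k=7
[4,8] S\PP  <  k=6
[0,8] S  <  k=4

[0,8] S   <
  [0,4] PP   <
    [0,1] "gave" : N
    [1,4] PP\N   <B
      [1,3] (S/PP)\N   >
        [1,2] "here" : ((S/PP)\N)/S
        [2,3] "some" : S
      [3,4] "every" : PP\(S/PP)
  [4,8] S\PP   <
    [4,6] N/NP   >S
      [4,5] "chased" : (N/(NP/N))/NP
      [5,6] "ate" : (NP/N)/NP
    [6,8] (S\PP)\(N/NP)   <
      [6,7] "river" : PP
      [7,8] "bone" : ((S\PP)\(N/NP))\PP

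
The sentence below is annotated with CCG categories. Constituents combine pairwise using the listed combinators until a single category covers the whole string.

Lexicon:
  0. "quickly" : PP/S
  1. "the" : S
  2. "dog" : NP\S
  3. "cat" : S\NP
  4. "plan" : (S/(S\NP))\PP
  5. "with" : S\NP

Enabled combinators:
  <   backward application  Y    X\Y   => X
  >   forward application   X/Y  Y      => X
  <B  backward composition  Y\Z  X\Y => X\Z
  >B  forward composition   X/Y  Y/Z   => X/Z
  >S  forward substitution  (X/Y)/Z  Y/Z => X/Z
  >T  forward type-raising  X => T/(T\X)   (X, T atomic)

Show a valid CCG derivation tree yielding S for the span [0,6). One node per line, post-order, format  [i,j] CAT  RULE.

[0,6] S   >
  [0,5] S/(S\NP)   <
    [0,4] PP   >
      [0,1] "quickly" : PP/S
      [1,4] S   <
        [1,3] NP   <
          [1,2] "the" : S
          [2,3] "dog" : NP\S
        [3,4] "cat" : S\NP
    [4,5] "plan" : (S/(S\NP))\PP
  [5,6] "with" : S\NP

[0,1] PP/S  lex  "quickly"
[1,2] S  lex  "the"
[2,3] NP\S  lex  "dog"
[1,3] NP  <  k=2
[3,4] S\NP  lex  "cat"
[1,4] S  <  k=3
[0,4] PP  >  k=1
[4,5] (S/(S\NP))\PP  lex  "plan"
[0,5] S/(S\NP)  <  k=4
[5,6] S\NP  lex  "with"
[0,6] S  >  k=5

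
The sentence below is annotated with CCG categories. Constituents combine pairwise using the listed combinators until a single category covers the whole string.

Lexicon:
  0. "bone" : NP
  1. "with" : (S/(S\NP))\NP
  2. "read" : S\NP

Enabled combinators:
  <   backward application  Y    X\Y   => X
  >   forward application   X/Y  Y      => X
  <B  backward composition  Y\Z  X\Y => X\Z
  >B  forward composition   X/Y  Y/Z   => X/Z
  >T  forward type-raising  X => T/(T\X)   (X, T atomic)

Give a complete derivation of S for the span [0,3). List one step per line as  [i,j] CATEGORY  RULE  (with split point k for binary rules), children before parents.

[0,1] NP  lex  "bone"
[1,2] (S/(S\NP))\NP  lex  "with"
[0,2] S/(S\NP)  <  k=1
[2,3] S\NP  lex  "read"
[0,3] S  >  k=2

[0,3] S   >
  [0,2] S/(S\NP)   <
    [0,1] "bone" : NP
    [1,2] "with" : (S/(S\NP))\NP
  [2,3] "read" : S\NP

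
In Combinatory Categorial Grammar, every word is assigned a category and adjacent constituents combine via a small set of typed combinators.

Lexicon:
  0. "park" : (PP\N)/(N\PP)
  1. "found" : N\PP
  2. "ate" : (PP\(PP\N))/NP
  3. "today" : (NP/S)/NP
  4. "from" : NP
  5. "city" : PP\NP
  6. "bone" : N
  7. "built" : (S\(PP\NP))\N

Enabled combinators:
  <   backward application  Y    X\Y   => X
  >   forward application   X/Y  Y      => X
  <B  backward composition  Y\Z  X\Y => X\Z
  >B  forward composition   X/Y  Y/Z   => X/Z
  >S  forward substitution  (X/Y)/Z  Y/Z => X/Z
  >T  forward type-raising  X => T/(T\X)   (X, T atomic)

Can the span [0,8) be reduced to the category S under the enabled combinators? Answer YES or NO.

(PP\N)/(N\PP) N\PP (PP\(PP\N))/NP (NP/S)/NP NP PP\NP N (S\(PP\NP))\N
CKY chart[0,8] = {N/(N\PP), NP/(NP\PP), PP, PP/(PP\PP), S/(S\PP)}; S ∉ chart

NO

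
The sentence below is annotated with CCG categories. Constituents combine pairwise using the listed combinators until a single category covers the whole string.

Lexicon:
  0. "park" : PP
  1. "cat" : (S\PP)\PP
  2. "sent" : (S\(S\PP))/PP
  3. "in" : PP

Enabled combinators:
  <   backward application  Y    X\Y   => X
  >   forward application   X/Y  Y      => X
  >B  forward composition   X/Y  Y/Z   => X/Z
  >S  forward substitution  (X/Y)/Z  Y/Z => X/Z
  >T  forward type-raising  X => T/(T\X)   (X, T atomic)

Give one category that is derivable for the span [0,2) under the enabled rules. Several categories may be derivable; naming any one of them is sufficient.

S\PP

[0,4] S   <
  [0,2] S\PP   <
    [0,1] "park" : PP
    [1,2] "cat" : (S\PP)\PP
  [2,4] S\(S\PP)   >
    [2,3] "sent" : (S\(S\PP))/PP
    [3,4] "in" : PP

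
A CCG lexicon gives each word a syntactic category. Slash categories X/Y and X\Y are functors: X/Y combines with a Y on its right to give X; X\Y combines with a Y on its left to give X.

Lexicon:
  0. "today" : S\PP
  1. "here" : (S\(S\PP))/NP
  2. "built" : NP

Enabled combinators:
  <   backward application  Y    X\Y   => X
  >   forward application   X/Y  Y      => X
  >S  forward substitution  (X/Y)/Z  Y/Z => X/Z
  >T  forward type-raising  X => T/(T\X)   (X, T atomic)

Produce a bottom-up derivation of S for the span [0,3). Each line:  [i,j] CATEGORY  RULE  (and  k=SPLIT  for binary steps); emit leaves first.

[0,3] S   <
  [0,1] "today" : S\PP
  [1,3] S\(S\PP)   >
    [1,2] "here" : (S\(S\PP))/NP
    [2,3] "built" : NP

[0,1] S\PP  lex  "today"
[1,2] (S\(S\PP))/NP  lex  "here"
[2,3] NP  lex  "built"
[1,3] S\(S\PP)  >  k=2
[0,3] S  <  k=1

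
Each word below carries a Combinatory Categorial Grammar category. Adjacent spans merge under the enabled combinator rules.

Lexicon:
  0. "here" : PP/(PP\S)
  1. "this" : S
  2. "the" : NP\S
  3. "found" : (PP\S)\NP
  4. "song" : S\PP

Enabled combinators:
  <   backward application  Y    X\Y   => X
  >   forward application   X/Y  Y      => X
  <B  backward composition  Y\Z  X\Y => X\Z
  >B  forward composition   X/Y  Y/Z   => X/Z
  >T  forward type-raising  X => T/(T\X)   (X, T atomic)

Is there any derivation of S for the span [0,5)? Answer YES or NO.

[0,5] S   <
  [0,4] PP   >
    [0,1] "here" : PP/(PP\S)
    [1,4] PP\S   <
      [1,3] NP   <
        [1,2] "this" : S
        [2,3] "the" : NP\S
      [3,4] "found" : (PP\S)\NP
  [4,5] "song" : S\PP

YES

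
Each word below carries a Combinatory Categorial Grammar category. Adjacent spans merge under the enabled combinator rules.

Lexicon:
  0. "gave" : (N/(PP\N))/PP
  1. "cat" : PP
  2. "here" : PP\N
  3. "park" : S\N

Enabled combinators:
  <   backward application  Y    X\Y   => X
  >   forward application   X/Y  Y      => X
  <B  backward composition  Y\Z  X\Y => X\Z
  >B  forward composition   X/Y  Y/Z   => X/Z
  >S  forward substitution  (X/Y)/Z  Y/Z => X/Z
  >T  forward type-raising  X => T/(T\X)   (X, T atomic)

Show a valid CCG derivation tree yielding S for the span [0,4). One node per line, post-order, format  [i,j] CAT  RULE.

[0,4] S   <
  [0,3] N   >
    [0,2] N/(PP\N)   >
      [0,1] "gave" : (N/(PP\N))/PP
      [1,2] "cat" : PP
    [2,3] "here" : PP\N
  [3,4] "park" : S\N

[0,1] (N/(PP\N))/PP  lex  "gave"
[1,2] PP  lex  "cat"
[0,2] N/(PP\N)  >  k=1
[2,3] PP\N  lex  "here"
[0,3] N  >  k=2
[3,4] S\N  lex  "park"
[0,4] S  <  k=3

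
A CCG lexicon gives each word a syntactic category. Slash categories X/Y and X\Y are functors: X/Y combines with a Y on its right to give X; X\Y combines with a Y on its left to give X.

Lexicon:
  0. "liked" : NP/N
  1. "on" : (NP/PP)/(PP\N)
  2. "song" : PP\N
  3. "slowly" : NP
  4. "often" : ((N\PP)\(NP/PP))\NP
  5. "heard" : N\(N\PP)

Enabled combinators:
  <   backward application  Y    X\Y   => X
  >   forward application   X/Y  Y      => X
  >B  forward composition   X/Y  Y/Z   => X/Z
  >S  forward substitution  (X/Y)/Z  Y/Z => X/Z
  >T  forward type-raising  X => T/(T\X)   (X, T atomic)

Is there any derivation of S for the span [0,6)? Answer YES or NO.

NP/N (NP/PP)/(PP\N) PP\N NP ((N\PP)\(NP/PP))\NP N\(N\PP)
CKY chart[0,6] = {N/(N\NP), NP, NP/(NP\NP), NP/(N\N), PP/(PP\NP), S/(S\NP)}; S ∉ chart

NO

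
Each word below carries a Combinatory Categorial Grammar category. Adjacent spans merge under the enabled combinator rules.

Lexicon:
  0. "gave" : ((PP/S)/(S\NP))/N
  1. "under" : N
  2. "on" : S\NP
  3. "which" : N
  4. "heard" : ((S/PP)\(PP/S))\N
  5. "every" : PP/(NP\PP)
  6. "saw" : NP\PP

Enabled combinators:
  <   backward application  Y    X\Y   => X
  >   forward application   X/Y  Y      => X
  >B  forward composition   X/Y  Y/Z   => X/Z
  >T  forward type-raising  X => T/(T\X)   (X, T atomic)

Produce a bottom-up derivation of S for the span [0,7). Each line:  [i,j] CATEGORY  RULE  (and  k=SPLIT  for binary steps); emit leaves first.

[0,7] S   >
  [0,5] S/PP   <
    [0,3] PP/S   >
      [0,2] (PP/S)/(S\NP)   >
        [0,1] "gave" : ((PP/S)/(S\NP))/N
        [1,2] "under" : N
      [2,3] "on" : S\NP
    [3,5] (S/PP)\(PP/S)   <
      [3,4] "which" : N
      [4,5] "heard" : ((S/PP)\(PP/S))\N
  [5,7] PP   >
    [5,6] "every" : PP/(NP\PP)
    [6,7] "saw" : NP\PP

[0,1] ((PP/S)/(S\NP))/N  lex  "gave"
[1,2] N  lex  "under"
[0,2] (PP/S)/(S\NP)  >  k=1
[2,3] S\NP  lex  "on"
[0,3] PP/S  >  k=2
[3,4] N  lex  "which"
[4,5] ((S/PP)\(PP/S))\N  lex  "heard"
[3,5] (S/PP)\(PP/S)  <  k=4
[0,5] S/PP  <  k=3
[5,6] PP/(NP\PP)  lex  "every"
[6,7] NP\PP  lex  "saw"
[5,7] PP  >  k=6
[0,7] S  >  k=5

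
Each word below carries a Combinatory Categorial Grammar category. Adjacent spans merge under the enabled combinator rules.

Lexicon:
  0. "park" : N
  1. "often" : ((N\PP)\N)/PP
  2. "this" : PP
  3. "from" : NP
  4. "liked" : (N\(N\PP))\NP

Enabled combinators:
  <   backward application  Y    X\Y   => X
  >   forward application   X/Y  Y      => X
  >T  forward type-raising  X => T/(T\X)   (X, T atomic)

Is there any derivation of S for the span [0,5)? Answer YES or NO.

NO

N ((N\PP)\N)/PP PP NP (N\(N\PP))\NP
CKY chart[0,5] = {N, N/(N\N), NP/(NP\N), PP/(PP\N), S/(S\N)}; S ∉ chart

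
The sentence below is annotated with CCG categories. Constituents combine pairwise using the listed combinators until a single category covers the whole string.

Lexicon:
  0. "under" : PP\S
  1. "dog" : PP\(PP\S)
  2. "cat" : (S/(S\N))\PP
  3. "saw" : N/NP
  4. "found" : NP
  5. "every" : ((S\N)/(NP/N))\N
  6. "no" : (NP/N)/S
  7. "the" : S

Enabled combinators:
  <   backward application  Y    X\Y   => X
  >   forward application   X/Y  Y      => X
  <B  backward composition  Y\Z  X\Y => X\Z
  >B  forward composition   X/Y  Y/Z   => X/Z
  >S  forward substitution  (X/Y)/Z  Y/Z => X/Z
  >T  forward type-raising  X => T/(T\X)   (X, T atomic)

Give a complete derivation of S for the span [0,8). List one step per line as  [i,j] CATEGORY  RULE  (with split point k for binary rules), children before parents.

[0,8] S   >
  [0,3] S/(S\N)   <
    [0,2] PP   <
      [0,1] "under" : PP\S
      [1,2] "dog" : PP\(PP\S)
    [2,3] "cat" : (S/(S\N))\PP
  [3,8] S\N   >
    [3,6] (S\N)/(NP/N)   <
      [3,5] N   >
        [3,4] "saw" : N/NP
        [4,5] "found" : NP
      [5,6] "every" : ((S\N)/(NP/N))\N
    [6,8] NP/N   >
      [6,7] "no" : (NP/N)/S
      [7,8] "the" : S

[0,1] PP\S  lex  "under"
[1,2] PP\(PP\S)  lex  "dog"
[0,2] PP  <  k=1
[2,3] (S/(S\N))\PP  lex  "cat"
[0,3] S/(S\N)  <  k=2
[3,4] N/NP  lex  "saw"
[4,5] NP  lex  "found"
[3,5] N  >  k=4
[5,6] ((S\N)/(NP/N))\N  lex  "every"
[3,6] (S\N)/(NP/N)  <  k=5
[6,7] (NP/N)/S  lex  "no"
[7,8] S  lex  "the"
[6,8] NP/N  >  k=7
[3,8] S\N  >  k=6
[0,8] S  >  k=3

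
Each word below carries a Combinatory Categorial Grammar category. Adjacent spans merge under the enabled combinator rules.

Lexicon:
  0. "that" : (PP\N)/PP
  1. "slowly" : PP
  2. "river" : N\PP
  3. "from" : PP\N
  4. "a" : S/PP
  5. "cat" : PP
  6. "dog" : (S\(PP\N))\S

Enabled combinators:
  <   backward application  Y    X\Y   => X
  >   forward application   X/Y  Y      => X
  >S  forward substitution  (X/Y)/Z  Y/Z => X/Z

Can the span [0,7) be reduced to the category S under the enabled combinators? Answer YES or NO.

[0,7] S   <
  [0,4] PP\N   >
    [0,1] "that" : (PP\N)/PP
    [1,4] PP   <
      [1,3] N   <
        [1,2] "slowly" : PP
        [2,3] "river" : N\PP
      [3,4] "from" : PP\N
  [4,7] S\(PP\N)   <
    [4,6] S   >
      [4,5] "a" : S/PP
      [5,6] "cat" : PP
    [6,7] "dog" : (S\(PP\N))\S

YES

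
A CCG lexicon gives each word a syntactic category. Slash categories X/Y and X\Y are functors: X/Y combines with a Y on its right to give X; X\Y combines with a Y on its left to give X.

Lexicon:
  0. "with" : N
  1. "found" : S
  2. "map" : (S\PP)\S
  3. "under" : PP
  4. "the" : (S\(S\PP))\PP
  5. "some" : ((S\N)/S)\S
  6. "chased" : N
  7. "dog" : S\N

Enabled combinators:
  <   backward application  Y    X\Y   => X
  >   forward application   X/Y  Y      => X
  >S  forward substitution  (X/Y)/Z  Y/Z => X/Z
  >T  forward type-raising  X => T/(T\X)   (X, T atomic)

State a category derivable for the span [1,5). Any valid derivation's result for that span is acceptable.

[0,8] S   <
  [0,1] "with" : N
  [1,8] S\N   >
    [1,6] (S\N)/S   <
      [1,5] S   <
        [1,3] S\PP   <
          [1,2] "found" : S
          [2,3] "map" : (S\PP)\S
        [3,5] S\(S\PP)   <
          [3,4] "under" : PP
          [4,5] "the" : (S\(S\PP))\PP
      [5,6] "some" : ((S\N)/S)\S
    [6,8] S   >
      [6,7] S/(S\N)   >T
        [6,7] "chased" : N
      [7,8] "dog" : S\N

S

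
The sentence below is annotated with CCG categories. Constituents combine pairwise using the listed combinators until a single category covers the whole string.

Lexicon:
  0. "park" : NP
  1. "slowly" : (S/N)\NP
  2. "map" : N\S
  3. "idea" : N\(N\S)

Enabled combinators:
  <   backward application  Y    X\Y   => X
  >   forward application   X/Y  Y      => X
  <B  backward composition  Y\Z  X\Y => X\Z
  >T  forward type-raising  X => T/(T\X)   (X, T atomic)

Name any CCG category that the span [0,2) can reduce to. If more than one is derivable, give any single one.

S/N

[0,4] S   >
  [0,2] S/N   <
    [0,1] "park" : NP
    [1,2] "slowly" : (S/N)\NP
  [2,4] N   <
    [2,3] "map" : N\S
    [3,4] "idea" : N\(N\S)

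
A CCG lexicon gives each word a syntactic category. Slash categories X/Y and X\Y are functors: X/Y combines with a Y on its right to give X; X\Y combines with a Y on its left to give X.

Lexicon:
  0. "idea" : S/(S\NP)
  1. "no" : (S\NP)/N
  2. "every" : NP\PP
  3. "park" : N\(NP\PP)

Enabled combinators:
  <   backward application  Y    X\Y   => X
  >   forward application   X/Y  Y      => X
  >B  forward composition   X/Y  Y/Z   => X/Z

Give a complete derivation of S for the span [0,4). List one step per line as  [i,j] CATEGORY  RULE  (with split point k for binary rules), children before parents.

[0,4] S   >
  [0,2] S/N   >B
    [0,1] "idea" : S/(S\NP)
    [1,2] "no" : (S\NP)/N
  [2,4] N   <
    [2,3] "every" : NP\PP
    [3,4] "park" : N\(NP\PP)

[0,1] S/(S\NP)  lex  "idea"
[1,2] (S\NP)/N  lex  "no"
[0,2] S/N  >B  k=1
[2,3] NP\PP  lex  "every"
[3,4] N\(NP\PP)  lex  "park"
[2,4] N  <  k=3
[0,4] S  >  k=2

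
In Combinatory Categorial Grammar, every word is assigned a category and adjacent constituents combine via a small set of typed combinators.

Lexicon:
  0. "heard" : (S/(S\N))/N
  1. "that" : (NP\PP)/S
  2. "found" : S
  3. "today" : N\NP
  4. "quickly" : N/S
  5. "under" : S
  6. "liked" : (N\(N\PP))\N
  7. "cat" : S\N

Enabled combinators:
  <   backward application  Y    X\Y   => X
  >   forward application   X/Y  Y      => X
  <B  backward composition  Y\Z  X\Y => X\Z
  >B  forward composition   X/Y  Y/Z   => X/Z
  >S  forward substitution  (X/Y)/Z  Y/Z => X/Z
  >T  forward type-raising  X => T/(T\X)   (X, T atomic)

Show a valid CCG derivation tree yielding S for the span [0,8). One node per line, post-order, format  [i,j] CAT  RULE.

[0,8] S   >
  [0,7] S/(S\N)   >
    [0,1] "heard" : (S/(S\N))/N
    [1,7] N   <
      [1,4] N\PP   <B
        [1,3] NP\PP   >
          [1,2] "that" : (NP\PP)/S
          [2,3] "found" : S
        [3,4] "today" : N\NP
      [4,7] N\(N\PP)   <
        [4,6] N   >
          [4,5] "quickly" : N/S
          [5,6] "under" : S
        [6,7] "liked" : (N\(N\PP))\N
  [7,8] "cat" : S\N

[0,1] (S/(S\N))/N  lex  "heard"
[1,2] (NP\PP)/S  lex  "that"
[2,3] S  lex  "found"
[1,3] NP\PP  >  k=2
[3,4] N\NP  lex  "today"
[1,4] N\PP  <B  k=3
[4,5] N/S  lex  "quickly"
[5,6] S  lex  "under"
[4,6] N  >  k=5
[6,7] (N\(N\PP))\N  lex  "liked"
[4,7] N\(N\PP)  <  k=6
[1,7] N  <  k=4
[0,7] S/(S\N)  >  k=1
[7,8] S\N  lex  "cat"
[0,8] S  >  k=7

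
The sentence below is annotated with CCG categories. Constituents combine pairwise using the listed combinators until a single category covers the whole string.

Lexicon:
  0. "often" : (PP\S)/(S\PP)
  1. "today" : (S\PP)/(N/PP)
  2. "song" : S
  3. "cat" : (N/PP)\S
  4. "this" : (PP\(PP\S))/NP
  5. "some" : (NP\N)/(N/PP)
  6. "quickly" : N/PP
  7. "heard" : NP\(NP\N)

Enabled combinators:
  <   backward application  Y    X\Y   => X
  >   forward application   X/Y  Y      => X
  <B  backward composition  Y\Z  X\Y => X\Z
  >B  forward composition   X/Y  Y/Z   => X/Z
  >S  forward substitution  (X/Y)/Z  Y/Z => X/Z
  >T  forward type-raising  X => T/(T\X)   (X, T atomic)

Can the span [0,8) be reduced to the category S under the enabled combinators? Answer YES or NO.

(PP\S)/(S\PP) (S\PP)/(N/PP) S (N/PP)\S (PP\(PP\S))/NP (NP\N)/(N/PP) N/PP NP\(NP\N)
CKY chart[0,8] = {N/(N\PP), NP/(NP\PP), PP, PP/(PP\PP), S/(S\PP)}; S ∉ chart

NO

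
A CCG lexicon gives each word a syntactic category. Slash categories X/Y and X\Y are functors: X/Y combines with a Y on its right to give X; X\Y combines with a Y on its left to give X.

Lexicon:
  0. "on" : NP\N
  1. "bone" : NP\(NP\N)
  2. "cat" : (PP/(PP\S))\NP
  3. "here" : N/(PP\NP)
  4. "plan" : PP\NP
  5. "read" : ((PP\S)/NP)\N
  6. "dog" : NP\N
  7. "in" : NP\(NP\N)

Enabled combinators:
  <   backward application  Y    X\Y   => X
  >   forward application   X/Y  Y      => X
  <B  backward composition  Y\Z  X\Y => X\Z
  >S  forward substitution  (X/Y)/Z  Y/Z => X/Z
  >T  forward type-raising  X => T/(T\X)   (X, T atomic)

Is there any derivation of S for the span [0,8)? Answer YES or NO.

NO

NP\N NP\(NP\N) (PP/(PP\S))\NP N/(PP\NP) PP\NP ((PP\S)/NP)\N NP\N NP\(NP\N)
CKY chart[0,8] = {N/(N\PP), NP/(NP\PP), PP, PP/(PP\PP), S/(S\PP)}; S ∉ chart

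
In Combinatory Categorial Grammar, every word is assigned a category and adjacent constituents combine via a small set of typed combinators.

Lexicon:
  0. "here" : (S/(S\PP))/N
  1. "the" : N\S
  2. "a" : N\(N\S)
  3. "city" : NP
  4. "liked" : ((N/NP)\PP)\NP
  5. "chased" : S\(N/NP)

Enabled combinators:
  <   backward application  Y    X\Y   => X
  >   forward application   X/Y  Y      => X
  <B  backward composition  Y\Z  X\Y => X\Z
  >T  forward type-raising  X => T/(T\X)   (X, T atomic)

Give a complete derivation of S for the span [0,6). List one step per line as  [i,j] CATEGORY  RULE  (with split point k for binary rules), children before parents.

[0,1] (S/(S\PP))/N  lex  "here"
[1,2] N\S  lex  "the"
[2,3] N\(N\S)  lex  "a"
[1,3] N  <  k=2
[0,3] S/(S\PP)  >  k=1
[3,4] NP  lex  "city"
[4,5] ((N/NP)\PP)\NP  lex  "liked"
[3,5] (N/NP)\PP  <  k=4
[5,6] S\(N/NP)  lex  "chased"
[3,6] S\PP  <B  k=5
[0,6] S  >  k=3

[0,6] S   >
  [0,3] S/(S\PP)   >
    [0,1] "here" : (S/(S\PP))/N
    [1,3] N   <
      [1,2] "the" : N\S
      [2,3] "a" : N\(N\S)
  [3,6] S\PP   <B
    [3,5] (N/NP)\PP   <
      [3,4] "city" : NP
      [4,5] "liked" : ((N/NP)\PP)\NP
    [5,6] "chased" : S\(N/NP)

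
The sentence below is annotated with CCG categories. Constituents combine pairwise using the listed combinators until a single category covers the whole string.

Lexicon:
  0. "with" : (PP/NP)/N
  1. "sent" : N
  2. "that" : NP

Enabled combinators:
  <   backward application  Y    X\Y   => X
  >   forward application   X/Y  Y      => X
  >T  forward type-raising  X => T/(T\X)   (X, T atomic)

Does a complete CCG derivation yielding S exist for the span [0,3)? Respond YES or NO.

NO

(PP/NP)/N N NP
CKY chart[0,3] = {N/(N\PP), NP/(NP\PP), PP, PP/(PP\PP), S/(S\PP)}; S ∉ chart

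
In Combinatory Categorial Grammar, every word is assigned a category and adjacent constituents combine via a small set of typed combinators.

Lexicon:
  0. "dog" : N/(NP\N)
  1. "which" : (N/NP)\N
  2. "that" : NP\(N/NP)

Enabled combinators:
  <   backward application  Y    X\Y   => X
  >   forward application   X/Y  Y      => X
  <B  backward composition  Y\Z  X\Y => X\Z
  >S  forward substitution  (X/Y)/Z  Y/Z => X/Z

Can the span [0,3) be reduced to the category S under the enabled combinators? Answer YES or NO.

N/(NP\N) (N/NP)\N NP\(N/NP)
CKY chart[0,3] = {N}; S ∉ chart

NO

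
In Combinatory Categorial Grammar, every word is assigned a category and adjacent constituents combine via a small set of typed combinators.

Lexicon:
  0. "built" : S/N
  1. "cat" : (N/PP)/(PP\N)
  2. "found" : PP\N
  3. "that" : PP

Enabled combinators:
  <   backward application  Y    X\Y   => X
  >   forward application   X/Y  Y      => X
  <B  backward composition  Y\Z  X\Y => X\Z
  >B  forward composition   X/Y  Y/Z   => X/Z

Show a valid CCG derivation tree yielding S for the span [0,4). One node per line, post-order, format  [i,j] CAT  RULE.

[0,4] S   >
  [0,1] "built" : S/N
  [1,4] N   >
    [1,3] N/PP   >
      [1,2] "cat" : (N/PP)/(PP\N)
      [2,3] "found" : PP\N
    [3,4] "that" : PP

[0,1] S/N  lex  "built"
[1,2] (N/PP)/(PP\N)  lex  "cat"
[2,3] PP\N  lex  "found"
[1,3] N/PP  >  k=2
[3,4] PP  lex  "that"
[1,4] N  >  k=3
[0,4] S  >  k=1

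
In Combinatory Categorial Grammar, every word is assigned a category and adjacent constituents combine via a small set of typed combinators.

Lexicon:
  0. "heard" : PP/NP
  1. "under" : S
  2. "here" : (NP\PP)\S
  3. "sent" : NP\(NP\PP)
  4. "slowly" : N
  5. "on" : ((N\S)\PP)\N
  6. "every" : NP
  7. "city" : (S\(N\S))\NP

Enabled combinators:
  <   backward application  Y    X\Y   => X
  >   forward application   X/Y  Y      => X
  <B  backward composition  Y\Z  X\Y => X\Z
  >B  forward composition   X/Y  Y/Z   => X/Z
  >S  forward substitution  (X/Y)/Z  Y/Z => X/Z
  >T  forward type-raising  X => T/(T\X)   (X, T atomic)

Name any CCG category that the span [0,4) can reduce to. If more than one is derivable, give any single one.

PP

[0,8] S   <
  [0,6] N\S   <
    [0,4] PP   >
      [0,1] "heard" : PP/NP
      [1,4] NP   <
        [1,3] NP\PP   <
          [1,2] "under" : S
          [2,3] "here" : (NP\PP)\S
        [3,4] "sent" : NP\(NP\PP)
    [4,6] (N\S)\PP   <
      [4,5] "slowly" : N
      [5,6] "on" : ((N\S)\PP)\N
  [6,8] S\(N\S)   <
    [6,7] "every" : NP
    [7,8] "city" : (S\(N\S))\NP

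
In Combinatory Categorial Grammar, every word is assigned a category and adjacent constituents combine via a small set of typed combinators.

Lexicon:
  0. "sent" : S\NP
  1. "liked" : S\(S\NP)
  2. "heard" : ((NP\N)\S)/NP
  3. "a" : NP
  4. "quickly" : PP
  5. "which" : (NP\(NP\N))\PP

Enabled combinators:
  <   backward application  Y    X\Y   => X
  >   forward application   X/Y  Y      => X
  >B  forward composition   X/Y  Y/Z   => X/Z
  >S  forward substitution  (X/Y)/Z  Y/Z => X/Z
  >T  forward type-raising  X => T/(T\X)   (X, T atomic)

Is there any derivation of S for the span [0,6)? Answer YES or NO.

S\NP S\(S\NP) ((NP\N)\S)/NP NP PP (NP\(NP\N))\PP
CKY chart[0,6] = {N/(N\NP), NP, NP/(NP\NP), PP/(PP\NP), S/(S\NP)}; S ∉ chart

NO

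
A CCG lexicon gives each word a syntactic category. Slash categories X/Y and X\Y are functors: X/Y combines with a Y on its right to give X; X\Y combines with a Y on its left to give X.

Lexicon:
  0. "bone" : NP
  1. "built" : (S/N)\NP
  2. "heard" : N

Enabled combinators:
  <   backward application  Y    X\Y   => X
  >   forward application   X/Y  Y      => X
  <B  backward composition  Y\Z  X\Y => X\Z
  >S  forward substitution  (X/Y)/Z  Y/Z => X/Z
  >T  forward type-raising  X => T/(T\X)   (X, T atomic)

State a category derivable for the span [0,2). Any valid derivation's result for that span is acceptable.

[0,3] S   >
  [0,2] S/N   <
    [0,1] "bone" : NP
    [1,2] "built" : (S/N)\NP
  [2,3] "heard" : N

S/N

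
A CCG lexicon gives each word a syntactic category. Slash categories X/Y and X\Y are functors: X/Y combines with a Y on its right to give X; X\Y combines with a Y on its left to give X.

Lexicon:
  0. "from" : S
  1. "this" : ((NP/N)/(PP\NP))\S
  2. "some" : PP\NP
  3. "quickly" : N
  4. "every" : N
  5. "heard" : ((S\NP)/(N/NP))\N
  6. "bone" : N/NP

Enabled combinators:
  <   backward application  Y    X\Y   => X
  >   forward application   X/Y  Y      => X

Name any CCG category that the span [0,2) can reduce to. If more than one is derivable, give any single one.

[0,7] S   <
  [0,4] NP   >
    [0,3] NP/N   >
      [0,2] (NP/N)/(PP\NP)   <
        [0,1] "from" : S
        [1,2] "this" : ((NP/N)/(PP\NP))\S
      [2,3] "some" : PP\NP
    [3,4] "quickly" : N
  [4,7] S\NP   >
    [4,6] (S\NP)/(N/NP)   <
      [4,5] "every" : N
      [5,6] "heard" : ((S\NP)/(N/NP))\N
    [6,7] "bone" : N/NP

(NP/N)/(PP\NP)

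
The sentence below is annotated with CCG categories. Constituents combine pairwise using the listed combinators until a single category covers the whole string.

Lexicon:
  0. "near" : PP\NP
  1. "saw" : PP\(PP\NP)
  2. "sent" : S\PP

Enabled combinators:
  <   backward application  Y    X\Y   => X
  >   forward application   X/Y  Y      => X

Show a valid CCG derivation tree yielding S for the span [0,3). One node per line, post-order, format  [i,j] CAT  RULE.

[0,1] PP\NP  lex  "near"
[1,2] PP\(PP\NP)  lex  "saw"
[0,2] PP  <  k=1
[2,3] S\PP  lex  "sent"
[0,3] S  <  k=2

[0,3] S   <
  [0,2] PP   <
    [0,1] "near" : PP\NP
    [1,2] "saw" : PP\(PP\NP)
  [2,3] "sent" : S\PP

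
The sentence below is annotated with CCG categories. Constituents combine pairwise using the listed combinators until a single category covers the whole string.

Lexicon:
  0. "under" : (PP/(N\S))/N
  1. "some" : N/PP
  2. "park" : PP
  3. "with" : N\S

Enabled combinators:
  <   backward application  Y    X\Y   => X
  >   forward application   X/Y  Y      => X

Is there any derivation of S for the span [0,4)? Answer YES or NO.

NO

(PP/(N\S))/N N/PP PP N\S
CKY chart[0,4] = {PP}; S ∉ chart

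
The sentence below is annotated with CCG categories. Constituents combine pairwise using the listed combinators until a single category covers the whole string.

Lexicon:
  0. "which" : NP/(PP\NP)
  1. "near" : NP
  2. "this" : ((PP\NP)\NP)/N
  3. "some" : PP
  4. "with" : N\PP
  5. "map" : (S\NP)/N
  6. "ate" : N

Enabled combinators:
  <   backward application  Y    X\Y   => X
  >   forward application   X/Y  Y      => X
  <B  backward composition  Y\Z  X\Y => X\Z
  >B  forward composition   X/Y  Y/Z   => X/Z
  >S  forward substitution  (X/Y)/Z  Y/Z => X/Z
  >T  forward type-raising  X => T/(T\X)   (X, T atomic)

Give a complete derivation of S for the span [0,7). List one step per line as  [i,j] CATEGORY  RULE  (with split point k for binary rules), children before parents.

[0,7] S   <
  [0,5] NP   >
    [0,1] "which" : NP/(PP\NP)
    [1,5] PP\NP   <
      [1,2] "near" : NP
      [2,5] (PP\NP)\NP   >
        [2,3] "this" : ((PP\NP)\NP)/N
        [3,5] N   <
          [3,4] "some" : PP
          [4,5] "with" : N\PP
  [5,7] S\NP   >
    [5,6] "map" : (S\NP)/N
    [6,7] "ate" : N

[0,1] NP/(PP\NP)  lex  "which"
[1,2] NP  lex  "near"
[2,3] ((PP\NP)\NP)/N  lex  "this"
[3,4] PP  lex  "some"
[4,5] N\PP  lex  "with"
[3,5] N  <  k=4
[2,5] (PP\NP)\NP  >  k=3
[1,5] PP\NP  <  k=2
[0,5] NP  >  k=1
[5,6] (S\NP)/N  lex  "map"
[6,7] N  lex  "ate"
[5,7] S\NP  >  k=6
[0,7] S  <  k=5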